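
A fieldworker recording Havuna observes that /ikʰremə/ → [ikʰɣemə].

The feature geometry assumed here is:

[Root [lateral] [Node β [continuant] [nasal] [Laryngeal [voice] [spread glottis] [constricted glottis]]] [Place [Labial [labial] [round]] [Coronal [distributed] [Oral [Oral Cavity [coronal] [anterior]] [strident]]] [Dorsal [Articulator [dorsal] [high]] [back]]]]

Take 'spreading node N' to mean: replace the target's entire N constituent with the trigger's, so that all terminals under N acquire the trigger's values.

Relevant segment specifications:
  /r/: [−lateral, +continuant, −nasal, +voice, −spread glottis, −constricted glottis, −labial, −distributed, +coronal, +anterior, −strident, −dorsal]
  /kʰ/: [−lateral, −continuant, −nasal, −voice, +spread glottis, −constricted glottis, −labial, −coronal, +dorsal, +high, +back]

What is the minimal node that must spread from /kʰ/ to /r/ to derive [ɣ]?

Place

Comparing /r/ with its surface form [ɣ], the features that change are [coronal], [anterior], [distributed], [strident], [dorsal], [high], [back].
These terminals are all dominated by Place, and no proper subconstituent of Place covers them all; Place is their lowest common ancestor.
If Place spreads, every terminal under it takes /kʰ/'s value, producing [ɣ] as observed.
Since [continuant], [spread glottis] are preserved even though /kʰ/ disagrees there, no node above Place spread.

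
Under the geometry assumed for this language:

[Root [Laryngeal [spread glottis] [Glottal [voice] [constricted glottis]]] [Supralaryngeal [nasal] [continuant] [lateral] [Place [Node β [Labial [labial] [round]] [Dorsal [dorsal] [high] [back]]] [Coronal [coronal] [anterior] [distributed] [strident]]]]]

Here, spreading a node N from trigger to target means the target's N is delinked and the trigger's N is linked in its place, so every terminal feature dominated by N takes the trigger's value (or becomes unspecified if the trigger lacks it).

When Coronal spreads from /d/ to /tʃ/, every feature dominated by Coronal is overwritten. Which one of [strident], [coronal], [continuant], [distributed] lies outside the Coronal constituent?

Under this geometry, Coronal contains [coronal], [anterior], [distributed], [strident].
[coronal], [distributed], [strident] all lie under Coronal, so they are overwritten when Coronal spreads.
But [continuant] is a dependent of Supralaryngeal, outside Coronal; it is therefore untouched by the spreading.

[continuant]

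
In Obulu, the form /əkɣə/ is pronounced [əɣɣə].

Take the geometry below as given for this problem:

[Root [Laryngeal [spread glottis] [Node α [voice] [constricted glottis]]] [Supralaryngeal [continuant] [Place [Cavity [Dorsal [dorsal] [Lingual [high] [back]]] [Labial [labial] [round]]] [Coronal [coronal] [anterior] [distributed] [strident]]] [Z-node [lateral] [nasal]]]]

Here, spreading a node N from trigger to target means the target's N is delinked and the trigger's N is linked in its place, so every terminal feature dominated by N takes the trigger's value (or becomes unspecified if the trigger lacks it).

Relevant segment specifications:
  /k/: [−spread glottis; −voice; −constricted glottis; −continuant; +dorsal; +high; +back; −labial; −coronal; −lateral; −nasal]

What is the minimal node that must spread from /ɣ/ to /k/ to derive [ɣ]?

Feature comparison: [voice], [continuant] differ between /k/ and [ɣ]; the remaining terminals match.
In this geometry the lowest node dominating all of them is Root: every daughter of Root dominates only a proper subset, so no lower node suffices.
Spreading Root from /ɣ/ overwrites each of those terminals with /ɣ/'s values, yielding exactly [ɣ].

Root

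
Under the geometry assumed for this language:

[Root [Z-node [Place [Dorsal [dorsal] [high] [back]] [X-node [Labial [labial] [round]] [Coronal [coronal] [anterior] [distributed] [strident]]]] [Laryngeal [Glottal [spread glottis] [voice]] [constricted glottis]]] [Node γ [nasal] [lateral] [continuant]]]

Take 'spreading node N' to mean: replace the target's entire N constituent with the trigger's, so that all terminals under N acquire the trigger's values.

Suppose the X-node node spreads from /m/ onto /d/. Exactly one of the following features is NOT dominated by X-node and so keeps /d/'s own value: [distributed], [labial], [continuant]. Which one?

The terminals dominated by X-node are [labial], [round], [coronal], [anterior], [distributed], [strident].
Spreading X-node replaces [distributed], [labial] with the trigger's values, since each sits inside the X-node constituent.
[continuant] is not within the X-node subtree (it hangs from Node γ), so /d/'s [continuant] value survives.

[continuant]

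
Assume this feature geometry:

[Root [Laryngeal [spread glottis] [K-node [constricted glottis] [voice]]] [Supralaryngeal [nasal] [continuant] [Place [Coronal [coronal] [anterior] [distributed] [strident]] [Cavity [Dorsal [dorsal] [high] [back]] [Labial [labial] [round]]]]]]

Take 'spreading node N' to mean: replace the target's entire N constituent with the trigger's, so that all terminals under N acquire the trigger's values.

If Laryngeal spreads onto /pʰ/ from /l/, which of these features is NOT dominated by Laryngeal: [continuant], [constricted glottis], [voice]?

[continuant]

The terminals dominated by Laryngeal are [spread glottis], [constricted glottis], [voice].
Spreading Laryngeal replaces [constricted glottis], [voice] with the trigger's values, since each sits inside the Laryngeal constituent.
But [continuant] is a dependent of Supralaryngeal, outside Laryngeal; it is therefore untouched by the spreading.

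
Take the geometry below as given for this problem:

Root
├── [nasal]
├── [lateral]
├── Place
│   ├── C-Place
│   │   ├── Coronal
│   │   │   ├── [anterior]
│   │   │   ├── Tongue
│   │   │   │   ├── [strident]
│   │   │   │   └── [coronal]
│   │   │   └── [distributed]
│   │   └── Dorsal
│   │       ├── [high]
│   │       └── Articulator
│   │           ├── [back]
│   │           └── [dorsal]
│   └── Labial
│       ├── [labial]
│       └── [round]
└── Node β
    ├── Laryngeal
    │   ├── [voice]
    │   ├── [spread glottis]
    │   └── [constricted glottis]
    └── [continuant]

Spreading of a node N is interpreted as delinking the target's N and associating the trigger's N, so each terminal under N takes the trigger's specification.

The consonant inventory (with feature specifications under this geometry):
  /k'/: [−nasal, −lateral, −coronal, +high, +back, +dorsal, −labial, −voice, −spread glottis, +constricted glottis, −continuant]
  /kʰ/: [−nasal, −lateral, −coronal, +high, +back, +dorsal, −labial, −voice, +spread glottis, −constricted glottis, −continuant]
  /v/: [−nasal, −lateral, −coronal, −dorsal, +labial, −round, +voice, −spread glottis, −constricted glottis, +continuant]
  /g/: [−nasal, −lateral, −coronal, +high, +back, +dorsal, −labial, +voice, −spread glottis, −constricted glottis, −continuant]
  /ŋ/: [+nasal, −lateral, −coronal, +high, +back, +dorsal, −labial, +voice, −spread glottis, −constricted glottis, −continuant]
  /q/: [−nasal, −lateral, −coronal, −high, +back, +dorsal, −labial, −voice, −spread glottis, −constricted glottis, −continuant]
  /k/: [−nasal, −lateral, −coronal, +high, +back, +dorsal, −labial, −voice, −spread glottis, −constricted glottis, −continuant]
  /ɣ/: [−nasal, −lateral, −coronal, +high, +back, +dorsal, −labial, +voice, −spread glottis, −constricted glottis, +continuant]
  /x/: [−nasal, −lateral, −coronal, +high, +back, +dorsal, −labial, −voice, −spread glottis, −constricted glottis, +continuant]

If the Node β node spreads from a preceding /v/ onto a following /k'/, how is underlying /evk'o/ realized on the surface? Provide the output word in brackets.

The Node β node dominates the terminals [voice], [spread glottis], [constricted glottis], [continuant].
The target acquires /v/'s values for everything under Node β — [+voice], [−spread glottis], [−constricted glottis], [+continuant] — while keeping its own [nasal], [lateral], [coronal], ….
The resulting bundle matches /ɣ/ in the inventory; substituting it for /k'/ gives [evɣo].

[evɣo]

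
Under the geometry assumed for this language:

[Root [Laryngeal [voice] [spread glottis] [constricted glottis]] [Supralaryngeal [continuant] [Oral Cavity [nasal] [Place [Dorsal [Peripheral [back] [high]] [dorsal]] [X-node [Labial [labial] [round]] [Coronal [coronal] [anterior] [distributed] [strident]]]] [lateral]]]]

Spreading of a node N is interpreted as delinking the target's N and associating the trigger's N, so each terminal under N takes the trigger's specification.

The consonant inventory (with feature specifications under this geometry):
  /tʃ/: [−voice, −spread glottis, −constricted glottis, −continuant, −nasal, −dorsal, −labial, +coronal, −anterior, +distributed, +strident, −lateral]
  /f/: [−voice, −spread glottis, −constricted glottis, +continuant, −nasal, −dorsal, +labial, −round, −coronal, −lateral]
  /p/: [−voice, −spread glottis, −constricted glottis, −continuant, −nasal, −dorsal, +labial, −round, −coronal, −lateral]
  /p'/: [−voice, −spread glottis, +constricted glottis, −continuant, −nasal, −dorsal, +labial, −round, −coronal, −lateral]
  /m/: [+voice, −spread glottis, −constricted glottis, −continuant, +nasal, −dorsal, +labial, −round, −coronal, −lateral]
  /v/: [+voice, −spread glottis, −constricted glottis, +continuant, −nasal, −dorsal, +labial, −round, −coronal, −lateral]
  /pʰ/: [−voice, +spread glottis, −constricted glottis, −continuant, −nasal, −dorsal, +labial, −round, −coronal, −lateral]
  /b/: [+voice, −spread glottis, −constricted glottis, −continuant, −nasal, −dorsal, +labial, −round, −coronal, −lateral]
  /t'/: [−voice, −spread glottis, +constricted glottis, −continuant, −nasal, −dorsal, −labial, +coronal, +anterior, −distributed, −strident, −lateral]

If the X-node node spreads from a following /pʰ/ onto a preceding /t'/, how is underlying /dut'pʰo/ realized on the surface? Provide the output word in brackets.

The X-node node dominates the terminals [labial], [round], [coronal], [anterior], [distributed], [strident].
Spreading X-node from /pʰ/ onto /t'/ replaces those values with /pʰ/'s: [+labial], [−round], [−coronal]. Features outside X-node ([voice], [spread glottis], [constricted glottis], …) stay as in /t'/.
This feature bundle is that of [p'], so /dut'pʰo/ surfaces as [dup'pʰo].

[dup'pʰo]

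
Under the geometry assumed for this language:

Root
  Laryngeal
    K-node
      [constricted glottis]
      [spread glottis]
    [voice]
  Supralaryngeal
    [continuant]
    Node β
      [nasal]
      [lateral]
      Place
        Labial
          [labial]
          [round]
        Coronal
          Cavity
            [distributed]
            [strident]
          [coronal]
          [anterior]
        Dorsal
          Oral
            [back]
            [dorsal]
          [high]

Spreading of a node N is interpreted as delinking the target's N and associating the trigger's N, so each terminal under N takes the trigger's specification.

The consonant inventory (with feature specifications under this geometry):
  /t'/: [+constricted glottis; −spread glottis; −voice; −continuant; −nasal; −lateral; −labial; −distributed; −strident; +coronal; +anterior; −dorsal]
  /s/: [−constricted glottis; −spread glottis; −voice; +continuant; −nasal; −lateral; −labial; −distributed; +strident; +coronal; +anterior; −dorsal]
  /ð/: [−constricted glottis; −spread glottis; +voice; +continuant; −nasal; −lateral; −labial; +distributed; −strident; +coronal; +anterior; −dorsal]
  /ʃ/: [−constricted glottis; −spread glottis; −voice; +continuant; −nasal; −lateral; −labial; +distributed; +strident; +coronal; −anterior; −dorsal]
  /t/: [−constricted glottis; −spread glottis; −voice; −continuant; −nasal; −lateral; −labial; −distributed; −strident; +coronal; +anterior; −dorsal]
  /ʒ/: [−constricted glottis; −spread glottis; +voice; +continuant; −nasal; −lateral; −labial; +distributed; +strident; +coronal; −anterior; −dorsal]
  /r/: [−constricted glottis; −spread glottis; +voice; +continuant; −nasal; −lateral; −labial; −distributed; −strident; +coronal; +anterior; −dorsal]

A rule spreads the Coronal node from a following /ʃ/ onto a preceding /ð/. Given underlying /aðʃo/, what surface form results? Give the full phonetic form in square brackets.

[aʒʃo]

Coronal immediately or transitively dominates [distributed], [strident], [coronal], [anterior].
The target acquires /ʃ/'s values for everything under Coronal — [+distributed], [+strident], [+coronal], [−anterior] — while keeping its own [constricted glottis], [spread glottis], [voice], ….
This feature bundle is that of [ʒ], so /aðʃo/ surfaces as [aʒʃo].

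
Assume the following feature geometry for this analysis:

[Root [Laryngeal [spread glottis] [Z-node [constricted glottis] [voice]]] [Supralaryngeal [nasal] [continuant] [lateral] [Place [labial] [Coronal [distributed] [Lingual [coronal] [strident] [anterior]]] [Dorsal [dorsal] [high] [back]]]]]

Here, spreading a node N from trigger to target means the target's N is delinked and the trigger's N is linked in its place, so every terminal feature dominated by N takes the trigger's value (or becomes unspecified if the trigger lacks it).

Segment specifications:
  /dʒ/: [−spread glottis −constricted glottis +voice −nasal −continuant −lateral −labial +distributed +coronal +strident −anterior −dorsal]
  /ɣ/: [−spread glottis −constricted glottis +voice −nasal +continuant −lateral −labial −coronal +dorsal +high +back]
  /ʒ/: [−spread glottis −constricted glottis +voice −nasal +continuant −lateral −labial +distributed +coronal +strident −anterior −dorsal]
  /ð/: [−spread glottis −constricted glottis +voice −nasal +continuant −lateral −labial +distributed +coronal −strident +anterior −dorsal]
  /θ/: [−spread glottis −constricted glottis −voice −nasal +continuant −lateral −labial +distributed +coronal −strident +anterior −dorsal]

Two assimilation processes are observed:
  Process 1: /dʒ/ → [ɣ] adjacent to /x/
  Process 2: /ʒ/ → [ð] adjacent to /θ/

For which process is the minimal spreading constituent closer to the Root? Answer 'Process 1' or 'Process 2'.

Process 1

In Process 1, [continuant], [coronal], [anterior], [distributed], [strident], [dorsal], [high], [back] change, so the minimal spreading node is Supralaryngeal at depth 1.
Process 2: the features that change are [anterior], [strident]; the minimal node is Lingual (depth 4).
Supralaryngeal is closer to Root than Lingual, so Process 1 spreads the higher node.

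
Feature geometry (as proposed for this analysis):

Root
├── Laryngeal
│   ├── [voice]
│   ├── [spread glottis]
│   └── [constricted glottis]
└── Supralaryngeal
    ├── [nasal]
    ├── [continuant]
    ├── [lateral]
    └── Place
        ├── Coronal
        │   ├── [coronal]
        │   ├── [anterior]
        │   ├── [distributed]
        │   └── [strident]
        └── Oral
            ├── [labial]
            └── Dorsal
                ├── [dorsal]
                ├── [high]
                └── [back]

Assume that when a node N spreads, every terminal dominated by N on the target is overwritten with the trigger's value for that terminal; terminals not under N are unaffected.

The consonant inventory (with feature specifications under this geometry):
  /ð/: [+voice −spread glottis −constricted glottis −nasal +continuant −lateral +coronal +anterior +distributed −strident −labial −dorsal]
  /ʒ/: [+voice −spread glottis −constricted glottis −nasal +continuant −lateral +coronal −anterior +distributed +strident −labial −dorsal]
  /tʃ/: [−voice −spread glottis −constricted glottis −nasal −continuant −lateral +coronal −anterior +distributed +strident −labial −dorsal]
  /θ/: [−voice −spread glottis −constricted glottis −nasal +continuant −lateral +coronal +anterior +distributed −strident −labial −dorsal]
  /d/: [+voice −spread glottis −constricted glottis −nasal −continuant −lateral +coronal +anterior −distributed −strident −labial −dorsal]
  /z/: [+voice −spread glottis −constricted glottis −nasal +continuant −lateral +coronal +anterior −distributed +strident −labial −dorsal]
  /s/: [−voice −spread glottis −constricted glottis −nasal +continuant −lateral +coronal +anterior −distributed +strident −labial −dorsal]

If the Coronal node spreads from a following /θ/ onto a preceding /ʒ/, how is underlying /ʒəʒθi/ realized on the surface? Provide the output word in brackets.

[ʒəðθi]

Coronal immediately or transitively dominates [coronal], [anterior], [distributed], [strident].
After delinking /ʒ/'s Coronal and linking /θ/'s, the affected terminals become [+coronal], [+anterior], [+distributed], [−strident]; [voice], [spread glottis], [constricted glottis], … (outside Coronal) are retained from /ʒ/.
Among the inventory, only /ð/ has exactly this specification, giving the surface form [ʒəðθi].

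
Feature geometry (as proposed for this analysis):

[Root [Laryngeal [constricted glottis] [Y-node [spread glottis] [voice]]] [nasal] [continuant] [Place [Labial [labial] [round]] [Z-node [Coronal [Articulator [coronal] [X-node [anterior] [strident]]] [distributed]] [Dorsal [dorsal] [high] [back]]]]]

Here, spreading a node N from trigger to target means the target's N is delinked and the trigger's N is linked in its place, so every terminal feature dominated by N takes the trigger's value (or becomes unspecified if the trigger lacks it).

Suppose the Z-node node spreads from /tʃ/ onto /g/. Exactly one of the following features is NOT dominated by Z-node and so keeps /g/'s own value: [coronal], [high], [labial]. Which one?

[labial]

The terminals dominated by Z-node are [coronal], [anterior], [strident], [distributed], [dorsal], [high], [back].
[high], [coronal] all lie under Z-node, so they are overwritten when Z-node spreads.
[labial] is not within the Z-node subtree (it hangs from Labial), so /g/'s [labial] value survives.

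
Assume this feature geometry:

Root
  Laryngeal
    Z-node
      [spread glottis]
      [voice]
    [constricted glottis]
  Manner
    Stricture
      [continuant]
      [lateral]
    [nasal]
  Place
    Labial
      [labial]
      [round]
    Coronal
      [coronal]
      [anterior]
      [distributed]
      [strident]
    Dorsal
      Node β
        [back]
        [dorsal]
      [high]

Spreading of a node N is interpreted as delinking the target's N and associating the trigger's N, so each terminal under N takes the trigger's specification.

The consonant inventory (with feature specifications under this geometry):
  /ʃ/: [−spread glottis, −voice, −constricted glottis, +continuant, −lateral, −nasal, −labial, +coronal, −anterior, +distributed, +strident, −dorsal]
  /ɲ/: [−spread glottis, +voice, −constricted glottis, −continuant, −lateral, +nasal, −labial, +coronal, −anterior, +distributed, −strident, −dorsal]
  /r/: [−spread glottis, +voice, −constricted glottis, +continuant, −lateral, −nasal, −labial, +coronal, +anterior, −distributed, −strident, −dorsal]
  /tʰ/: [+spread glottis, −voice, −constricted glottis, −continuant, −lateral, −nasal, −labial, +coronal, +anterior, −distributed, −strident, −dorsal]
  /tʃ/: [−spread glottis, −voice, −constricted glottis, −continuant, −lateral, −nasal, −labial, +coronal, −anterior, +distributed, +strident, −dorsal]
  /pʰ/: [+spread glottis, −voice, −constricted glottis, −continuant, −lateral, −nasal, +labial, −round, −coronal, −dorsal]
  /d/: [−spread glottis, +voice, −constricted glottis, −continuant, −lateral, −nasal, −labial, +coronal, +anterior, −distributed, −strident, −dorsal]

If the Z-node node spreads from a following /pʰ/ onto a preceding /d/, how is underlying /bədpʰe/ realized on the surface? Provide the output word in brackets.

Terminals under Z-node in this geometry: [spread glottis], [voice].
The target acquires /pʰ/'s values for everything under Z-node — [+spread glottis], [−voice] — while keeping its own [constricted glottis], [continuant], [lateral], ….
This feature bundle is that of [tʰ], so /bədpʰe/ surfaces as [bətʰpʰe].

[bətʰpʰe]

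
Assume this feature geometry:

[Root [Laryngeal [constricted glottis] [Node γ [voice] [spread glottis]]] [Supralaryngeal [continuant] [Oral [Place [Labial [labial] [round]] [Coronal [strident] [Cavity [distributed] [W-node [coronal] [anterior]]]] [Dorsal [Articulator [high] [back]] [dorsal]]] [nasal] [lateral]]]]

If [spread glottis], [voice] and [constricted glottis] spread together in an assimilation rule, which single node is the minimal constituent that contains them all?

[spread glottis]: Root ▹ Laryngeal ▹ Node γ ▹ [spread glottis].
[voice] lies under Node γ (below Laryngeal).
[constricted glottis]: Root ▹ Laryngeal ▹ [constricted glottis].
Laryngeal is the lowest common ancestor — every listed feature sits under it, and no single subconstituent of Laryngeal covers them all.

Laryngeal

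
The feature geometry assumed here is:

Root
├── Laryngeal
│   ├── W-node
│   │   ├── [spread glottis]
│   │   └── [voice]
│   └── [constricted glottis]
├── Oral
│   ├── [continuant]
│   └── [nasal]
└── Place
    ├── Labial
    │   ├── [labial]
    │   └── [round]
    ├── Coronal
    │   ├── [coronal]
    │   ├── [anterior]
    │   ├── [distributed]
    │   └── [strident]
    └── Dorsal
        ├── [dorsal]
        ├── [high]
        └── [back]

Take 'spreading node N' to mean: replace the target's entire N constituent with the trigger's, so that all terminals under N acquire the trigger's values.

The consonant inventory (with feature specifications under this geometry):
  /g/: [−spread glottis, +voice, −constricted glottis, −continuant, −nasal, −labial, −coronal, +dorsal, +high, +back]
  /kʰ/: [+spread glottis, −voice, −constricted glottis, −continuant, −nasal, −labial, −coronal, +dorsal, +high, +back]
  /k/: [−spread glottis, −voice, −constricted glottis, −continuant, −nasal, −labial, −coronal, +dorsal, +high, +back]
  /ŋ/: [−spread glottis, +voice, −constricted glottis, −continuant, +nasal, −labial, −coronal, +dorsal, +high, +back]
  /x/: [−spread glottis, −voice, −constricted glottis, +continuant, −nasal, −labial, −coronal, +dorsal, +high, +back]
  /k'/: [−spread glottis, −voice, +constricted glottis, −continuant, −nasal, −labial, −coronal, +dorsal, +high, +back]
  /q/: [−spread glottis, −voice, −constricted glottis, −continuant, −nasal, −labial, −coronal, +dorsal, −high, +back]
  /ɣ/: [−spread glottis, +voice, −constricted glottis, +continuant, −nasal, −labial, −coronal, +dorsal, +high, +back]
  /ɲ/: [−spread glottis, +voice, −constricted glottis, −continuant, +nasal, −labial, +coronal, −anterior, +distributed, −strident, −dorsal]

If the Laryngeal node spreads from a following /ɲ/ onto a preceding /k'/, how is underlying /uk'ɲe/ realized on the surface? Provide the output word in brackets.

The Laryngeal node dominates the terminals [spread glottis], [voice], [constricted glottis].
Spreading Laryngeal from /ɲ/ onto /k'/ replaces those values with /ɲ/'s: [−spread glottis], [+voice], [−constricted glottis]. Features outside Laryngeal ([continuant], [nasal], [labial], …) stay as in /k'/.
This feature bundle is that of [g], so /uk'ɲe/ surfaces as [ugɲe].

[ugɲe]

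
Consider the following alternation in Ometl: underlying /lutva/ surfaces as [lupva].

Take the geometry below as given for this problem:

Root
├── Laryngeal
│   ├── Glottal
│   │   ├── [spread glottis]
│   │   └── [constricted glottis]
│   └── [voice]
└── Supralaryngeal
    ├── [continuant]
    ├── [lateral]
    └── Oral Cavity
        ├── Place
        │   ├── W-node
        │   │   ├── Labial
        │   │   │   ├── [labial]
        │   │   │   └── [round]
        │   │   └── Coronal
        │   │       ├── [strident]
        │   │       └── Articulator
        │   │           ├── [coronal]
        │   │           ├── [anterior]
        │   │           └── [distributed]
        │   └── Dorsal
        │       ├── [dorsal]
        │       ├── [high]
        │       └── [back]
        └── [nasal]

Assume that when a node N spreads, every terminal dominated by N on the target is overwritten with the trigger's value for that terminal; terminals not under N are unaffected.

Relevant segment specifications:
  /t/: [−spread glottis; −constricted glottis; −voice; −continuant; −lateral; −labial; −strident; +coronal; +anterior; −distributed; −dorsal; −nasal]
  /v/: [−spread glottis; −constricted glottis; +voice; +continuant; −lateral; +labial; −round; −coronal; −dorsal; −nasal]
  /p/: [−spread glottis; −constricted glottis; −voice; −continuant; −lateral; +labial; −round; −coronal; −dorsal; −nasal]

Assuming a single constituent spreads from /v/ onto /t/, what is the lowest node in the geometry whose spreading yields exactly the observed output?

/t/ and [p] differ in [labial], [round], [coronal], [anterior], [distributed], [strident]; every other specified feature is identical.
In this geometry the lowest node dominating all of them is W-node: every daughter of W-node dominates only a proper subset, so no lower node suffices.
Spreading W-node from /v/ overwrites each of those terminals with /v/'s values, yielding exactly [p].
Features on which the two segments disagree outside W-node, such as [continuant], [voice], are unchanged — nothing dominating them spread, and W-node is the minimal sufficient constituent.

W-node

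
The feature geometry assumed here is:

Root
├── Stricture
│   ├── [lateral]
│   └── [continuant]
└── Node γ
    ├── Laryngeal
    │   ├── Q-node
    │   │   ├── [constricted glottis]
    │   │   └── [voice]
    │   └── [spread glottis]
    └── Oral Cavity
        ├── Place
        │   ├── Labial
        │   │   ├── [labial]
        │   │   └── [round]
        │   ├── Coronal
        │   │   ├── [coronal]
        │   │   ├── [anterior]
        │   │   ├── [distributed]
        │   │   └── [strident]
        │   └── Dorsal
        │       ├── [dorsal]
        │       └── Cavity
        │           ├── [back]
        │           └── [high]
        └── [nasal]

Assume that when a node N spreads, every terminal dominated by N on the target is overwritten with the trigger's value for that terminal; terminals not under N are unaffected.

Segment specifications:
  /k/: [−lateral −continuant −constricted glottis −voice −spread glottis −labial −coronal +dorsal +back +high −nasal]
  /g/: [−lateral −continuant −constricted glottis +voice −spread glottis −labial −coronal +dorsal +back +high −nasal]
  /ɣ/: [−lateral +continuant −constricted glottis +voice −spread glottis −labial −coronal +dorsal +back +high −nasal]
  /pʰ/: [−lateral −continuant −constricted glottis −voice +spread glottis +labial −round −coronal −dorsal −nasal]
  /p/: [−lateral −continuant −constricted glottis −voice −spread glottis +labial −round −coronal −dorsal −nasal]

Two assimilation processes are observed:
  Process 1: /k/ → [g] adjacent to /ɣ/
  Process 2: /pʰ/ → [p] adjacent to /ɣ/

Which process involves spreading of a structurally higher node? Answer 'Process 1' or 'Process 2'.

Process 1 alters [voice]; the lowest dominating node is [voice] (depth 4 from Root).
Process 2 alters [spread glottis]; the lowest dominating node is [spread glottis] (depth 3 from Root).
[spread glottis] (depth 3) sits above [voice] (depth 4), making Process 2 the one with the higher spreading node.

Process 2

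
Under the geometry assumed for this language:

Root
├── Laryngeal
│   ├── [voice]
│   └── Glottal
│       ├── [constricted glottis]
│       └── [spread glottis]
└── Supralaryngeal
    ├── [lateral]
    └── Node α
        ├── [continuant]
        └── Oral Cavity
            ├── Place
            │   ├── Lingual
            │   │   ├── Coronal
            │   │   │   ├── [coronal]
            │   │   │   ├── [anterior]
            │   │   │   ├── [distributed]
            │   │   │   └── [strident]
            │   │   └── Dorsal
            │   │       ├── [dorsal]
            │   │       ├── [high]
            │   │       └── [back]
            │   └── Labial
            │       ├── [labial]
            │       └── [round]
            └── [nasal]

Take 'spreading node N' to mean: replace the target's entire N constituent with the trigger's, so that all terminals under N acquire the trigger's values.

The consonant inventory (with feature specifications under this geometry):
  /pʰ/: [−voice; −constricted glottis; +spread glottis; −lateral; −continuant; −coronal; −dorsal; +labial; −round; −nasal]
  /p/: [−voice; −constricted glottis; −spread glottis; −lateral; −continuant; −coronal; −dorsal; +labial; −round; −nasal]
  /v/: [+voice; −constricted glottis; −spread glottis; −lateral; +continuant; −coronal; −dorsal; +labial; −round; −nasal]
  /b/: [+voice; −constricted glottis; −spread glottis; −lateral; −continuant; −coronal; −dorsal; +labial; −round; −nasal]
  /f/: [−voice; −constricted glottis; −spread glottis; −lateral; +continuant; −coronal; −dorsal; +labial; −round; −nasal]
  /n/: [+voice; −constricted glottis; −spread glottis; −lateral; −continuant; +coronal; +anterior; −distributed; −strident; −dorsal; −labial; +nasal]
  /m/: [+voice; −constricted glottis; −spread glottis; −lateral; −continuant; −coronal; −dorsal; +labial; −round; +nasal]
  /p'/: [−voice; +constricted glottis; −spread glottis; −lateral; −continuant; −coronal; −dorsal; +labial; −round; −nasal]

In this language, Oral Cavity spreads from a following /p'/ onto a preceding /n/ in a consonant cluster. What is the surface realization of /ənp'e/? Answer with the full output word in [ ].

The Oral Cavity node dominates the terminals [coronal], [anterior], [distributed], [strident], [dorsal], [high], [back], [labial], [round], [nasal].
Spreading Oral Cavity from /p'/ onto /n/ replaces those values with /p'/'s: [−coronal], [−dorsal], [+labial], [−round], [−nasal]. Features outside Oral Cavity ([voice], [constricted glottis], [spread glottis], …) stay as in /n/.
Among the inventory, only /b/ has exactly this specification, giving the surface form [əbp'e].

[əbp'e]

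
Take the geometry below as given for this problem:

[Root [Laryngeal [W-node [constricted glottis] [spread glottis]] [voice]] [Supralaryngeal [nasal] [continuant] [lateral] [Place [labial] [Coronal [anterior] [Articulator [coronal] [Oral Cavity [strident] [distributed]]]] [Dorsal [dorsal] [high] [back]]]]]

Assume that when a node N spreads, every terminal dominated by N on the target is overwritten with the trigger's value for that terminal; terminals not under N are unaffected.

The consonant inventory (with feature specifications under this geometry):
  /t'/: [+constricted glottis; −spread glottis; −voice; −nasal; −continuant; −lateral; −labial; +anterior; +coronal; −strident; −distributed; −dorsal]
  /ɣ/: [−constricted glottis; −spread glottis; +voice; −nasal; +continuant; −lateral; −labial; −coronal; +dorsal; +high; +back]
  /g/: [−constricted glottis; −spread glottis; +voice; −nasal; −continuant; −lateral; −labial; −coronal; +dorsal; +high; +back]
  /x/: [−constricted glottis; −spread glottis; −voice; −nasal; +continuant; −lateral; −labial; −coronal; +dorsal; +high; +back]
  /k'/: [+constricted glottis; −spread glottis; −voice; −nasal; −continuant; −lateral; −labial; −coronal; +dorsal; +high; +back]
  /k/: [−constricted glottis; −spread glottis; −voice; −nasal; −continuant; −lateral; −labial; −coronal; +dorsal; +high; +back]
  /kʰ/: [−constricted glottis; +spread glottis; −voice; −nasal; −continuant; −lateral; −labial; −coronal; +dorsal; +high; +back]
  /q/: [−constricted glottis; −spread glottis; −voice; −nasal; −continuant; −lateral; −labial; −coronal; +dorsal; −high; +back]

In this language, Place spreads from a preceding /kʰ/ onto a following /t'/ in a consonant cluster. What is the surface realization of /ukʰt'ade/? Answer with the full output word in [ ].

[ukʰk'ade]

Place immediately or transitively dominates [labial], [anterior], [coronal], [strident], [distributed], [dorsal], [high], [back].
Spreading Place from /kʰ/ onto /t'/ replaces those values with /kʰ/'s: [−labial], [−coronal], [+dorsal], [+high], [+back]. Features outside Place ([constricted glottis], [spread glottis], [voice], …) stay as in /t'/.
This feature bundle is that of [k'], so /ukʰt'ade/ surfaces as [ukʰk'ade].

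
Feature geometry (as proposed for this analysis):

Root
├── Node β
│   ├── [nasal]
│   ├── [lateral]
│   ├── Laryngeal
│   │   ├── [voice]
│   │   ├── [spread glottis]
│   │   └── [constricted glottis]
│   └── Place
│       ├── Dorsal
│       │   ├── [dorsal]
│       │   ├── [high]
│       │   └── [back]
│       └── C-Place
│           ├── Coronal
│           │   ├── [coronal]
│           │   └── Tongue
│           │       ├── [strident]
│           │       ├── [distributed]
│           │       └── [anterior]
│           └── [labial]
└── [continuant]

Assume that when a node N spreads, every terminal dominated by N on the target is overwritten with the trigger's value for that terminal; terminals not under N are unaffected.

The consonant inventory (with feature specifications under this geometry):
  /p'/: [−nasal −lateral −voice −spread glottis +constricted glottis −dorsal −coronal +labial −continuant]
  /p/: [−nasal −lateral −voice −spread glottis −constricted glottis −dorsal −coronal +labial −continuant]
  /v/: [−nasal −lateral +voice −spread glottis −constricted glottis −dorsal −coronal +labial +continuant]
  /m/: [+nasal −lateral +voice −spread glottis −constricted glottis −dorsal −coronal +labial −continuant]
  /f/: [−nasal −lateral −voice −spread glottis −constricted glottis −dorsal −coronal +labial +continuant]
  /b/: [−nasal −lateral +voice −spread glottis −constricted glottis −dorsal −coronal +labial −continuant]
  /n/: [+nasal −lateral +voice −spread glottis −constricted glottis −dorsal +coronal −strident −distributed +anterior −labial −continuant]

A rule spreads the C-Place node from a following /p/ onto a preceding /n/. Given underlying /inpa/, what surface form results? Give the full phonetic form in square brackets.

[impa]

The C-Place node dominates the terminals [coronal], [strident], [distributed], [anterior], [labial].
After delinking /n/'s C-Place and linking /p/'s, the affected terminals become [−coronal], [+labial]; [nasal], [lateral], [voice], … (outside C-Place) are retained from /n/.
The resulting bundle matches /m/ in the inventory; substituting it for /n/ gives [impa].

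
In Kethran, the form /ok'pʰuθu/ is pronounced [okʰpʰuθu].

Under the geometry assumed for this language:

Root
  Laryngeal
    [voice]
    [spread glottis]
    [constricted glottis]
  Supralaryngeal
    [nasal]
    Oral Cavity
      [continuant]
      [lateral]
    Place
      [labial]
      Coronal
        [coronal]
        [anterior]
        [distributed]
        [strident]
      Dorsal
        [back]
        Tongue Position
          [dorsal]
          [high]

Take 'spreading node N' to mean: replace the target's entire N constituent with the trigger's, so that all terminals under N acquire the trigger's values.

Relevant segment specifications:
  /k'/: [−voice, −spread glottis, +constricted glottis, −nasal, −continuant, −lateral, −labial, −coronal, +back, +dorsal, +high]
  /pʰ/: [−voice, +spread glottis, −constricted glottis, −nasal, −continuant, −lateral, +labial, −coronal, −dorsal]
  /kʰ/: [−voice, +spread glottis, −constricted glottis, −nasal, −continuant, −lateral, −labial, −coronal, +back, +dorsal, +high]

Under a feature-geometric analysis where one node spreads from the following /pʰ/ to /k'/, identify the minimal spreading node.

Laryngeal

Feature comparison: [spread glottis], [constricted glottis] differ between /k'/ and [kʰ]; the remaining terminals match.
The smallest constituent containing every changed terminal is Laryngeal — each of its daughters lacks at least one of the affected features.
Delinking /k'/'s Laryngeal and associating /pʰ/'s Laryngeal gives precisely the feature bundle of [kʰ].
[dorsal], [labial] — on which /pʰ/ differs from /k'/ — are unchanged, so Root cannot have spread; the constituent is no larger than Laryngeal.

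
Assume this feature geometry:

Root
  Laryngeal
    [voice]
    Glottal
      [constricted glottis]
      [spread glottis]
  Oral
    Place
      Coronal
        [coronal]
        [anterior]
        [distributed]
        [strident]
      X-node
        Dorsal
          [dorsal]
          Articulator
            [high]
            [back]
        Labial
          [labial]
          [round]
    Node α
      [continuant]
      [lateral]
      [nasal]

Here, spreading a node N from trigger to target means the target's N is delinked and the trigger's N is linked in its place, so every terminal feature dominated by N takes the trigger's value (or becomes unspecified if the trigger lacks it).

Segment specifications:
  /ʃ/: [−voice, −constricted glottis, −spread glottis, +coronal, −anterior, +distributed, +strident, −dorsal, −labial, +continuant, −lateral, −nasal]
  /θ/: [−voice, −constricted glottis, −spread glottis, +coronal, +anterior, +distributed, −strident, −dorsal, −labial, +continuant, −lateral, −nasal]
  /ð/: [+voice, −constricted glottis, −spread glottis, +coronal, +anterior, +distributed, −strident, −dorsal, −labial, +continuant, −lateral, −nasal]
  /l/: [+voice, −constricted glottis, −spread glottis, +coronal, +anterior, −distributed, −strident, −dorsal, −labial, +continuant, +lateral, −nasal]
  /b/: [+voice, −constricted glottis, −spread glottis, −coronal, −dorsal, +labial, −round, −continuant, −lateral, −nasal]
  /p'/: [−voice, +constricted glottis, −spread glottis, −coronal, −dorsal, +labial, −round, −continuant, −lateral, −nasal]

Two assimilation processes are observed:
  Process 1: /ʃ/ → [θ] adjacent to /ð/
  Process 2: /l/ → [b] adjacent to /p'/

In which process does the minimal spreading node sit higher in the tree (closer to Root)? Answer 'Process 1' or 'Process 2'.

Process 2

Process 1 alters [anterior], [strident]; the lowest common ancestor is Coronal (depth 3 from Root).
Process 2: the features that change are [continuant], [lateral], [labial], [round], [coronal], [anterior], [distributed], [strident]; the minimal node is Oral (depth 1).
Oral is closer to Root than Coronal, so Process 2 spreads the higher node.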